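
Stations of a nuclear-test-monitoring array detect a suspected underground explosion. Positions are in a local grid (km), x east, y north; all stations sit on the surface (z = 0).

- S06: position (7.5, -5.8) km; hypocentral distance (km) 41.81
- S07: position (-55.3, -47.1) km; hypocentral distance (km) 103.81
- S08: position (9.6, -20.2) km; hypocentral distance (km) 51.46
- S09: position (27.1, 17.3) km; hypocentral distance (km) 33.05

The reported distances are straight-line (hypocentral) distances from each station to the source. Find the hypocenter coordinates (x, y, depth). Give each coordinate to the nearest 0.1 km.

x ≈ 17.7 km, y ≈ 19.6 km, depth ≈ 31.6 km

Each station gives a sphere (x−x_i)² + (y−y_i)² + z² = d_i² (stations at z=0).
Subtracting the S06 sphere from S07 and S08: z² cancels, leaving linear equations in x and y:
-125.6 x − 82.6 y = -3841.83
4.2 x − 28.8 y = -489.75
Solving: x ≈ 17.706, y ≈ 19.587 km (keep extra digits for the depth step; rounded: 17.7, 19.6).
Then from the S06 sphere: z² = 41.81² − (x − 7.5)² − (y + 5.8)² with x = 17.706, y = 19.587, so z ≈ 31.614 ≈ 31.6 km.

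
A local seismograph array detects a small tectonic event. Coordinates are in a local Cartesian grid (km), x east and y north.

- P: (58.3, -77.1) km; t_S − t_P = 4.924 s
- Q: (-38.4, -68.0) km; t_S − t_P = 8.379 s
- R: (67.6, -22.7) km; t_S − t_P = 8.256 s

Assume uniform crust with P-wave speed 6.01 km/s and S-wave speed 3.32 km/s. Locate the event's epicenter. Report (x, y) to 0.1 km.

x ≈ 23.7 km, y ≈ -65.4 km

Distance from S−P lag: d = Δt · v_P v_S / (v_P − v_S) = Δt · (6.01·3.32)/(6.01−3.32) ≈ 7.4175·Δt.
So d_P = 36.52, d_Q = 62.15, d_R = 61.24 km.
Circle about each station: (x − 58.3)² + (y + 77.1)² = 36.52²; (x + 38.4)² + (y + 68.0)² = 62.15²; (x − 67.6)² + (y + 22.7)² = 61.24².
Subtracting the P equation from the Q and R equations removes the quadratic terms:
-193.4 x + 18.2 y = -5773.65
18.6 x + 108.8 y = -6674.88
Solving the 2×2 system: x ≈ 23.7, y ≈ -65.4 km.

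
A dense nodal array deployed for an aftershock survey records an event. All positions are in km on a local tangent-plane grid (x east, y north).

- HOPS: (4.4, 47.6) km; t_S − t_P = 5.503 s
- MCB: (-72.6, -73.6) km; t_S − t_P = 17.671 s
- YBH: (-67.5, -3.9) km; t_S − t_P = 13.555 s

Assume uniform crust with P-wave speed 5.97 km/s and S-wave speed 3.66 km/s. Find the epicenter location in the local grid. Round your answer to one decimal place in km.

54.8 km east, 34.6 km north

Distance from S−P lag: d = Δt · v_P v_S / (v_P − v_S) = Δt · (5.97·3.66)/(5.97−3.66) ≈ 9.4590·Δt.
So d_HOPS = 52.05, d_MCB = 167.15, d_YBH = 128.22 km.
Circle about each station: (x − 4.4)² + (y − 47.6)² = 52.05²; (x + 72.6)² + (y + 73.6)² = 167.15²; (x + 67.5)² + (y + 3.9)² = 128.22².
Subtracting the HOPS equation from the MCB and YBH equations removes the quadratic terms:
-154.0 x − 242.4 y = -16827.32
-143.8 x − 103.0 y = -11444.83
Solving the 2×2 system: x ≈ 54.8, y ≈ 34.6 km.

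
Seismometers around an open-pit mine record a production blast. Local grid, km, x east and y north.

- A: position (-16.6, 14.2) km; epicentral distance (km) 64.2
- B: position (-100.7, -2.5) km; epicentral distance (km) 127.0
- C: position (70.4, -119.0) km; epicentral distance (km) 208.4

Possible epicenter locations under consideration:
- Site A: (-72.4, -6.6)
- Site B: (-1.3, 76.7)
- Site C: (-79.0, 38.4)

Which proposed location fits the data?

For each candidate, compare |candidate − station| to the reported distance:
Site A: residuals A 4.6, B 98.4, C 26.7 → max 98.4 km
Site B: residuals A 0.1, B 0.1, C 0.0 → max 0.1 km
Site C: residuals A 2.7, B 80.7, C 8.6 → max 80.7 km
Only Site B has all residuals ≈ 0.

Site B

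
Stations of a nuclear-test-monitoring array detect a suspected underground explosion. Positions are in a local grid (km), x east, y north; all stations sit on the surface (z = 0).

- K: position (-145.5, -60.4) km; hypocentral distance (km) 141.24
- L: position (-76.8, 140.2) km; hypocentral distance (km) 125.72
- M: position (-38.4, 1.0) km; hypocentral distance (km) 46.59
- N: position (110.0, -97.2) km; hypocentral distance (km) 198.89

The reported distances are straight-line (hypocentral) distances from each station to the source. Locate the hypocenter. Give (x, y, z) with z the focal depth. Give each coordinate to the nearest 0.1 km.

x ≈ -41.0 km, y ≈ 26.2 km, depth ≈ 39.1 km

Each station gives a sphere (x−x_i)² + (y−y_i)² + z² = d_i² (stations at z=0).
Subtracting the K sphere from L and M: z² cancels, leaving linear equations in x and y:
137.4 x + 401.2 y = 4879.09
214.2 x + 122.8 y = -5564.74
Solving: x ≈ -41.001, y ≈ 26.203 km (keep extra digits for the depth step; rounded: -41.0, 26.2).
Then from the K sphere: z² = 141.24² − (x + 145.5)² − (y + 60.4)² with x = -41.001, y = 26.203, so z ≈ 39.098 ≈ 39.1 km.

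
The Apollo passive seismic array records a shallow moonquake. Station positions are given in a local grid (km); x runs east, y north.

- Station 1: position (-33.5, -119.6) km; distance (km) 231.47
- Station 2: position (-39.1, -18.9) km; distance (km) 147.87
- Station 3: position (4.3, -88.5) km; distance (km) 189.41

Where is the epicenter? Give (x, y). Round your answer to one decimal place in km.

57.1 km east, 93.4 km north

Circle about each station: (x + 33.5)² + (y + 119.6)² = 231.47²; (x + 39.1)² + (y + 18.9)² = 147.87²; (x − 4.3)² + (y + 88.5)² = 189.41².
Subtracting the Station 1 equation from the Station 2 and Station 3 equations removes the quadratic terms:
-11.2 x + 201.4 y = 18172.43
75.6 x + 62.2 y = 10126.54
Solving the 2×2 system: x ≈ 57.1, y ≈ 93.4 km.
Check against Station 1 (with the unrounded x, y): √((x + 33.5)²+(y + 119.6)²) = 231.47 ≈ 231.47 km. ✓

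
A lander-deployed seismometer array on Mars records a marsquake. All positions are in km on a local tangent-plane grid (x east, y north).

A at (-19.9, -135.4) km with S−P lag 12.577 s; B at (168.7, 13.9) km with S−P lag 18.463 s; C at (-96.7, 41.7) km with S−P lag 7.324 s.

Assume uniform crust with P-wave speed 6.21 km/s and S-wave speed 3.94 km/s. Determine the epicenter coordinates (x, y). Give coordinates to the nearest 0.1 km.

-29.8 km east, -0.2 km north

Distance from S−P lag: d = Δt · v_P v_S / (v_P − v_S) = Δt · (6.21·3.94)/(6.21−3.94) ≈ 10.7786·Δt.
So d_A = 135.56, d_B = 199.01, d_C = 78.94 km.
Circle about each station: (x + 19.9)² + (y + 135.4)² = 135.56²; (x − 168.7)² + (y − 13.9)² = 199.01²; (x + 96.7)² + (y − 41.7)² = 78.94².
Subtracting the A equation from the B and C equations removes the quadratic terms:
377.2 x + 298.6 y = -11304.74
-153.6 x + 354.2 y = 4505.60
Solving the 2×2 system: x ≈ -29.8, y ≈ -0.2 km.
Check against A (with the unrounded x, y): √((x + 19.9)²+(y + 135.4)²) = 135.56 ≈ 135.56 km. ✓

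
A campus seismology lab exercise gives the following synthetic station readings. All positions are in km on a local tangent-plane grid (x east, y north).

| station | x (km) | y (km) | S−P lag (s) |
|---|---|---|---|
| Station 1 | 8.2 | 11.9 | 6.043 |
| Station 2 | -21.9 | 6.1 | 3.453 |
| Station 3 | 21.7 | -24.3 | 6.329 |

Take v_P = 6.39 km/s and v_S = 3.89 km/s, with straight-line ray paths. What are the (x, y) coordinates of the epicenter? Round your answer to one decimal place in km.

(-41.2, -22.3)

Distance from S−P lag: d = Δt · v_P v_S / (v_P − v_S) = Δt · (6.39·3.89)/(6.39−3.89) ≈ 9.9428·Δt.
So d_Station 1 = 60.08, d_Station 2 = 34.33, d_Station 3 = 62.93 km.
Circle about each station: (x − 8.2)² + (y − 11.9)² = 60.08²; (x + 21.9)² + (y − 6.1)² = 34.33²; (x − 21.7)² + (y + 24.3)² = 62.93².
Subtracting the Station 1 equation from the Station 2 and Station 3 equations removes the quadratic terms:
-60.2 x − 11.6 y = 2739.03
27.0 x − 72.4 y = 501.95
Solving the 2×2 system: x ≈ -41.2, y ≈ -22.3 km.
Check against Station 1 (with the unrounded x, y): √((x − 8.2)²+(y − 11.9)²) = 60.08 ≈ 60.08 km. ✓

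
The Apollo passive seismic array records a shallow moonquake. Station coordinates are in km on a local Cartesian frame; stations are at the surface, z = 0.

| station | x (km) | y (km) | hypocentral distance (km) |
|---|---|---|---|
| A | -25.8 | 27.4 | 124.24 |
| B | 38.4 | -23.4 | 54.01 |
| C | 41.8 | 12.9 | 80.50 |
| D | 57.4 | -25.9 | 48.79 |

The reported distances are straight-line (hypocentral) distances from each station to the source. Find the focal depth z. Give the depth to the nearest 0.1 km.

z ≈ 38.4 km

Each station gives a sphere (x−x_i)² + (y−y_i)² + z² = d_i² (stations at z=0).
Subtracting the A sphere from B and C: z² cancels, leaving linear equations in x and y:
128.4 x − 101.6 y = 13124.22
135.2 x − 29.0 y = 9452.58
Solving: x ≈ 57.904, y ≈ -55.997 km (keep extra digits for the depth step; rounded: 57.9, -56.0).
Then from the A sphere: z² = 124.24² − (x + 25.8)² − (y − 27.4)² with x = 57.904, y = -55.997, so z ≈ 38.395 ≈ 38.4 km.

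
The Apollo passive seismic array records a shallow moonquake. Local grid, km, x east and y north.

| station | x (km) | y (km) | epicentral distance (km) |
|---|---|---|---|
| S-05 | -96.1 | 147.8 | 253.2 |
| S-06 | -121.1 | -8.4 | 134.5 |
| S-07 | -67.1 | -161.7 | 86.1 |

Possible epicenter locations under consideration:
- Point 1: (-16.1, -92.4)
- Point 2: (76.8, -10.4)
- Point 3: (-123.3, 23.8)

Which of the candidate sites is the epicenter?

For each candidate, compare |candidate − station| to the reported distance:
Point 1: residuals S-05 0.0, S-06 0.0, S-07 0.1 → max 0.1 km
Point 2: residuals S-05 18.8, S-06 63.4, S-07 122.7 → max 122.7 km
Point 3: residuals S-05 126.3, S-06 102.2, S-07 107.7 → max 126.3 km
Only Point 1 has all residuals ≈ 0.

Point 1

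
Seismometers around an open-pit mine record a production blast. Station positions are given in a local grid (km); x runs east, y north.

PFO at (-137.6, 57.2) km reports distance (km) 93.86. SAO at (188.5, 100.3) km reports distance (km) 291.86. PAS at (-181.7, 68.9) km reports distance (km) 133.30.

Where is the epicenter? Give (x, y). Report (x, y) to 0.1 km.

Circle about each station: (x + 137.6)² + (y − 57.2)² = 93.86²; (x − 188.5)² + (y − 100.3)² = 291.86²; (x + 181.7)² + (y − 68.9)² = 133.30².
Subtracting pairs of circle equations eliminates x²+y² and gives linear equations (the radical axes):
652.2 x + 86.2 y = -52985.82
-88.2 x + 23.4 y = 6597.31
Solving the 2×2 system: x ≈ -79.1, y ≈ -16.2 km.

(-79.1, -16.2)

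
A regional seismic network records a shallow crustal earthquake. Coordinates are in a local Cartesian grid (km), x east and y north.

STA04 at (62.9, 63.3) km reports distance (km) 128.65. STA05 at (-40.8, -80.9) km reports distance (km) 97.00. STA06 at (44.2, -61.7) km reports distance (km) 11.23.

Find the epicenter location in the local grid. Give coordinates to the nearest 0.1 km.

x ≈ 54.9 km, y ≈ -65.1 km

Circle about each station: (x − 62.9)² + (y − 63.3)² = 128.65²; (x + 40.8)² + (y + 80.9)² = 97.00²; (x − 44.2)² + (y + 61.7)² = 11.23².
Subtracting the STA04 equation from the STA05 and STA06 equations removes the quadratic terms:
-207.4 x − 288.4 y = 7387.97
-37.4 x − 250.0 y = 14221.94
Solving the 2×2 system: x ≈ 54.9, y ≈ -65.1 km.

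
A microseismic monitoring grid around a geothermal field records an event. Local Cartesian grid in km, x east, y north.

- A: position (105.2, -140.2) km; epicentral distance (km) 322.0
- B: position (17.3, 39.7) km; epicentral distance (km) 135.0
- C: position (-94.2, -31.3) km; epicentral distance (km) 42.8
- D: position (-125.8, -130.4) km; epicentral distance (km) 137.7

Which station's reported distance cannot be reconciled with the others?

A

Solve using three stations at a time. Using B, C, D (subtract circle equations pairwise → linear system) gives (x, y) ≈ (-113.6, 6.7).
Distances from that point to each station vs reported:
  A: calculated 263.5 vs reported 322.0 → residual 58.5 km
  B: calculated 135.0 vs reported 135.0 → residual 0.0 km
  C: calculated 42.7 vs reported 42.8 → residual 0.1 km
  D: calculated 137.7 vs reported 137.7 → residual 0.0 km
B, C, D are mutually consistent (residuals ≈ 0); A is off by 58.5 km.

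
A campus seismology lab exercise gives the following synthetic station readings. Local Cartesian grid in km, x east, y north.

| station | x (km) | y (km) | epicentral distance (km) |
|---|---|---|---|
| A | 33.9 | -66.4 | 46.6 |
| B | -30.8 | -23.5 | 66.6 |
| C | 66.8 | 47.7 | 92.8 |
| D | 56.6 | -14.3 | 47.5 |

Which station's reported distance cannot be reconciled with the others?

B

Solve using three stations at a time. Using A, C, D (subtract circle equations pairwise → linear system) gives (x, y) ≈ (10.9, -26.2).
Distances from that point to each station vs reported:
  A: calculated 46.3 vs reported 46.6 → residual 0.3 km
  B: calculated 41.8 vs reported 66.6 → residual 24.8 km
  C: calculated 92.7 vs reported 92.8 → residual 0.1 km
  D: calculated 47.2 vs reported 47.5 → residual 0.3 km
A, C, D are mutually consistent (residuals ≈ 0); B is off by 24.8 km.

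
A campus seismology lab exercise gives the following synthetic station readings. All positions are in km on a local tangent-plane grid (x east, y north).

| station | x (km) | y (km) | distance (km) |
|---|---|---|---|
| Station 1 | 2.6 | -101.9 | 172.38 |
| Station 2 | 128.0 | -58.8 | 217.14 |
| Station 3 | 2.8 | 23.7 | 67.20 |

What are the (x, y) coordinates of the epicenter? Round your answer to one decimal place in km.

-52.9 km east, 61.3 km north

Circle about each station: (x − 2.6)² + (y + 101.9)² = 172.38²; (x − 128.0)² + (y + 58.8)² = 217.14²; (x − 2.8)² + (y − 23.7)² = 67.20².
Subtracting the Station 1 equation from the Station 2 and Station 3 equations removes the quadratic terms:
250.8 x + 86.2 y = -7983.85
0.4 x + 251.2 y = 15378.18
Solving the 2×2 system: x ≈ -52.9, y ≈ 61.3 km.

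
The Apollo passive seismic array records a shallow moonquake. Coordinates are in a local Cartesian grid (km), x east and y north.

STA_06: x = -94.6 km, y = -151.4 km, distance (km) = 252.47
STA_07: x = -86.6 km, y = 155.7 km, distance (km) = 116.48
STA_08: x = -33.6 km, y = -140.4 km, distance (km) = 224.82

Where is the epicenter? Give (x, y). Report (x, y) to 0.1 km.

x ≈ 3.1 km, y ≈ 81.4 km

Circle about each station: (x + 94.6)² + (y + 151.4)² = 252.47²; (x + 86.6)² + (y − 155.7)² = 116.48²; (x + 33.6)² + (y + 140.4)² = 224.82².
Subtracting pairs of circle equations eliminates x²+y² and gives linear equations (the radical axes):
16.0 x + 614.2 y = 50044.44
122.0 x + 22.0 y = 2167.07
Solving the 2×2 system: x ≈ 3.1, y ≈ 81.4 km.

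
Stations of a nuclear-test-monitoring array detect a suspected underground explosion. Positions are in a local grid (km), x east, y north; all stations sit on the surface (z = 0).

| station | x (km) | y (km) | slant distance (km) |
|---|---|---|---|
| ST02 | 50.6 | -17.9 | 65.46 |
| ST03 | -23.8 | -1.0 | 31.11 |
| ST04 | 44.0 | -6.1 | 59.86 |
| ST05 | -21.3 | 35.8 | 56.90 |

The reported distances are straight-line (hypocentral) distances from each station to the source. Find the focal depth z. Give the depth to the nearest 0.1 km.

Each station gives a sphere (x−x_i)² + (y−y_i)² + z² = d_i² (stations at z=0).
Subtracting the ST02 sphere from ST03 and ST04: z² cancels, leaving linear equations in x and y:
-148.8 x + 33.8 y = 1003.85
-13.2 x + 23.6 y = -205.77
Solving: x ≈ -9.997, y ≈ -14.310 km (keep extra digits for the depth step; rounded: -10.0, -14.3).
Then from the ST02 sphere: z² = 65.46² − (x − 50.6)² − (y + 17.9)² with x = -9.997, y = -14.310, so z ≈ 24.497 ≈ 24.5 km.

z ≈ 24.5 km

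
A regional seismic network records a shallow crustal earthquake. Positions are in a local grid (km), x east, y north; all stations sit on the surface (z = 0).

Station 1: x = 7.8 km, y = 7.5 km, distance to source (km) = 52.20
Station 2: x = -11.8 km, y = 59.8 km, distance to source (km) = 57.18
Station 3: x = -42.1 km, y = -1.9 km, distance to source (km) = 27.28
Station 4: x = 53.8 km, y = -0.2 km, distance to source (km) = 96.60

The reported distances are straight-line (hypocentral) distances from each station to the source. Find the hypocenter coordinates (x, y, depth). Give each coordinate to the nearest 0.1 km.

Each station gives a sphere (x−x_i)² + (y−y_i)² + z² = d_i² (stations at z=0).
Subtracting the Station 1 sphere from Station 2 and Station 3: z² cancels, leaving linear equations in x and y:
-39.2 x + 104.6 y = 3053.48
-99.8 x − 18.8 y = 3639.57
Solving: x ≈ -39.200, y ≈ 14.501 km (keep extra digits for the depth step; rounded: -39.2, 14.5).
Then from the Station 1 sphere: z² = 52.20² − (x − 7.8)² − (y − 7.5)² with x = -39.200, y = 14.501, so z ≈ 21.606 ≈ 21.6 km.

(-39.2, 14.5, 21.6)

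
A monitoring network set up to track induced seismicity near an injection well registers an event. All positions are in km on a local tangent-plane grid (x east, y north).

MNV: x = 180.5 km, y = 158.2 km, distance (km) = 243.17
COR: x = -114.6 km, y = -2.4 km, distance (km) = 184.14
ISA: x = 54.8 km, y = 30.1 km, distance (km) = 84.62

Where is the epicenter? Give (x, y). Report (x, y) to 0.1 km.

Circle about each station: (x − 180.5)² + (y − 158.2)² = 243.17²; (x + 114.6)² + (y + 2.4)² = 184.14²; (x − 54.8)² + (y − 30.1)² = 84.62².
Subtracting pairs of circle equations eliminates x²+y² and gives linear equations (the radical axes):
-590.2 x − 321.2 y = -19244.46
-251.4 x − 256.2 y = -1727.34
Solving the 2×2 system: x ≈ 62.1, y ≈ -54.2 km.

(62.1, -54.2)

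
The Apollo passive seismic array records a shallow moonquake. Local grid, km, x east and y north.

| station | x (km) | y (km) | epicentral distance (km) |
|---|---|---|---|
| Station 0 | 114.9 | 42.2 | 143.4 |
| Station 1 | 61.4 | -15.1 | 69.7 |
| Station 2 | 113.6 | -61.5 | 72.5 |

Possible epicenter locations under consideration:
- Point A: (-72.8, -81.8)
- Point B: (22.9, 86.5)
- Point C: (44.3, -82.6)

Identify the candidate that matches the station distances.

Point C

For each candidate, compare |candidate − station| to the reported distance:
Point A: residuals Station 0 81.6, Station 1 80.2, Station 2 115.0 → max 115.0 km
Point B: residuals Station 0 41.3, Station 1 38.9, Station 2 101.1 → max 101.1 km
Point C: residuals Station 0 0.0, Station 1 0.1, Station 2 0.1 → max 0.1 km
Only Point C has all residuals ≈ 0.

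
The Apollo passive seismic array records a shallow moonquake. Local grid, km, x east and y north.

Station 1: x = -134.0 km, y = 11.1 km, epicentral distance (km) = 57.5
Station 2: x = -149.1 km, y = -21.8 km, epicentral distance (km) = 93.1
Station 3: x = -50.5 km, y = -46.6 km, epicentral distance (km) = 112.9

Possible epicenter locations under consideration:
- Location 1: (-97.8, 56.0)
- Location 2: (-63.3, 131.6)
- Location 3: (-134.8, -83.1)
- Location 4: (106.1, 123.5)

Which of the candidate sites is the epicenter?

Location 1

For each candidate, compare |candidate − station| to the reported distance:
Location 1: residuals Station 1 0.2, Station 2 0.1, Station 3 0.1 → max 0.2 km
Location 2: residuals Station 1 82.2, Station 2 82.7, Station 3 65.8 → max 82.7 km
Location 3: residuals Station 1 36.7, Station 2 30.2, Station 3 21.0 → max 36.7 km
Location 4: residuals Station 1 207.6, Station 2 200.6, Station 3 118.3 → max 207.6 km
Only Location 1 has all residuals ≈ 0.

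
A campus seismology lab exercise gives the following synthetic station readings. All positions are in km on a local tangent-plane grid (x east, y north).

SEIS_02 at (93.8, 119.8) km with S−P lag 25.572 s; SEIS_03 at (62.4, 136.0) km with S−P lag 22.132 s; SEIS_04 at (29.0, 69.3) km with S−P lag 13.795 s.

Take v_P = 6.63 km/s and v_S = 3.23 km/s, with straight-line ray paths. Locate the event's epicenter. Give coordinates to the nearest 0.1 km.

Distance from S−P lag: d = Δt · v_P v_S / (v_P − v_S) = Δt · (6.63·3.23)/(6.63−3.23) ≈ 6.2985·Δt.
So d_SEIS_02 = 161.07, d_SEIS_03 = 139.40, d_SEIS_04 = 86.89 km.
Circle about each station: (x − 93.8)² + (y − 119.8)² = 161.07²; (x − 62.4)² + (y − 136.0)² = 139.40²; (x − 29.0)² + (y − 69.3)² = 86.89².
Subtracting pairs of circle equations eliminates x²+y² and gives linear equations (the radical axes):
-62.8 x + 32.4 y = 5750.46
-129.6 x − 101.0 y = 886.68
Solving the 2×2 system: x ≈ -57.8, y ≈ 65.4 km.
Check against SEIS_02 (with the unrounded x, y): √((x − 93.8)²+(y − 119.8)²) = 161.08 ≈ 161.07 km. ✓

x ≈ -57.8 km, y ≈ 65.4 km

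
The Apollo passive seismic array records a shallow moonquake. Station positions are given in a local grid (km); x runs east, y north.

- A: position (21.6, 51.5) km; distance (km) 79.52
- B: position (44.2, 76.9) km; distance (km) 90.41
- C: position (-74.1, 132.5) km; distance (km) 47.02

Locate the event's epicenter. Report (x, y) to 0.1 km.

Circle about each station: (x − 21.6)² + (y − 51.5)² = 79.52²; (x − 44.2)² + (y − 76.9)² = 90.41²; (x + 74.1)² + (y − 132.5)² = 47.02².
Subtracting the A equation from the B and C equations removes the quadratic terms:
45.2 x + 50.8 y = 2897.90
-191.4 x + 162.0 y = 24040.80
Solving the 2×2 system: x ≈ -44.1, y ≈ 96.3 km.
Check against A (with the unrounded x, y): √((x − 21.6)²+(y − 51.5)²) = 79.52 ≈ 79.52 km. ✓

x ≈ -44.1 km, y ≈ 96.3 km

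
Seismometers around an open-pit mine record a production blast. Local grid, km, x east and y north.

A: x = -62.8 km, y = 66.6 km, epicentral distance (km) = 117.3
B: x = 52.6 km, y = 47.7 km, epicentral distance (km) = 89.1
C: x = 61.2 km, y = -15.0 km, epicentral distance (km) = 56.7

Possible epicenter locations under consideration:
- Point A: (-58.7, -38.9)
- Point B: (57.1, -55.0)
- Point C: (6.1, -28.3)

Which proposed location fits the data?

For each candidate, compare |candidate − station| to the reported distance:
Point A: residuals A 11.7, B 51.9, C 65.6 → max 65.6 km
Point B: residuals A 53.5, B 13.7, C 16.5 → max 53.5 km
Point C: residuals A 0.0, B 0.0, C 0.0 → max 0.0 km
Only Point C has all residuals ≈ 0.

Point C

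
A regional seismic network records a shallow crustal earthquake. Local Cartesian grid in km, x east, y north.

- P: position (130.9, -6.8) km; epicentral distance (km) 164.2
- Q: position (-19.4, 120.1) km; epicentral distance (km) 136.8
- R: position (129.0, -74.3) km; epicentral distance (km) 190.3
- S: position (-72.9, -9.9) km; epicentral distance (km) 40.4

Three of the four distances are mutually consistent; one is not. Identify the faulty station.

R

Solve using three stations at a time. Using P, Q, S (subtract circle equations pairwise → linear system) gives (x, y) ≈ (-33.0, -16.0).
Distances from that point to each station vs reported:
  P: calculated 164.2 vs reported 164.2 → residual 0.0 km
  Q: calculated 136.8 vs reported 136.8 → residual 0.0 km
  R: calculated 172.2 vs reported 190.3 → residual 18.1 km
  S: calculated 40.3 vs reported 40.4 → residual 0.1 km
P, Q, S are mutually consistent (residuals ≈ 0); R is off by 18.1 km.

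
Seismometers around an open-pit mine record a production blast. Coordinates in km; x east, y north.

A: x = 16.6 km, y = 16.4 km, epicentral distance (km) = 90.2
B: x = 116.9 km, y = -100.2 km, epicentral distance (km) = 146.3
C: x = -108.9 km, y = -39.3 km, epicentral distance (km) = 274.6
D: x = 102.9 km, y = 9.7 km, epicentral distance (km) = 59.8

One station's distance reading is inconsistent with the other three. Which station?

Solve using three stations at a time. Using B, C, D (subtract circle equations pairwise → linear system) gives (x, y) ≈ (153.6, 41.4).
Distances from that point to each station vs reported:
  A: calculated 139.2 vs reported 90.2 → residual 49.0 km
  B: calculated 146.3 vs reported 146.3 → residual 0.0 km
  C: calculated 274.6 vs reported 274.6 → residual 0.0 km
  D: calculated 59.8 vs reported 59.8 → residual 0.0 km
B, C, D are mutually consistent (residuals ≈ 0); A is off by 49.0 km.

A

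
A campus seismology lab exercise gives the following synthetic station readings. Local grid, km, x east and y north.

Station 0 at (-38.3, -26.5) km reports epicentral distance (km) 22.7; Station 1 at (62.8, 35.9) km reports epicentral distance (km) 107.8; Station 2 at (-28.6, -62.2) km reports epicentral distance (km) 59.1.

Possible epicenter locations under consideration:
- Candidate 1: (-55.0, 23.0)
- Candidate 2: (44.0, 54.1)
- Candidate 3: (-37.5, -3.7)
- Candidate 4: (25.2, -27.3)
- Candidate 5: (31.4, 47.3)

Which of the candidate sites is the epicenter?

For each candidate, compare |candidate − station| to the reported distance:
Candidate 1: residuals Station 0 29.5, Station 1 10.7, Station 2 30.1 → max 30.1 km
Candidate 2: residuals Station 0 92.5, Station 1 81.6, Station 2 78.0 → max 92.5 km
Candidate 3: residuals Station 0 0.1, Station 1 0.0, Station 2 0.1 → max 0.1 km
Candidate 4: residuals Station 0 40.8, Station 1 34.3, Station 2 5.0 → max 40.8 km
Candidate 5: residuals Station 0 78.8, Station 1 74.4, Station 2 65.8 → max 78.8 km
Only Candidate 3 has all residuals ≈ 0.

Candidate 3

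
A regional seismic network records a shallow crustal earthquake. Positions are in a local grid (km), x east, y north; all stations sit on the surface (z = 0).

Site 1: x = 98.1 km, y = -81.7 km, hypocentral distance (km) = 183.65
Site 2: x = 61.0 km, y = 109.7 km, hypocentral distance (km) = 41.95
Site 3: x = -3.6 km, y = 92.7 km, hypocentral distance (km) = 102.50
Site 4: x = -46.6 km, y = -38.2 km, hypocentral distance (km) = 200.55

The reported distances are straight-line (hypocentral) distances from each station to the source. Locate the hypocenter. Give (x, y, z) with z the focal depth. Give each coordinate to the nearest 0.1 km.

x ≈ 96.5 km, y ≈ 100.8 km, depth ≈ 20.5 km

Each station gives a sphere (x−x_i)² + (y−y_i)² + z² = d_i² (stations at z=0).
Subtracting the Site 1 sphere from Site 2 and Site 3: z² cancels, leaving linear equations in x and y:
-74.2 x + 382.8 y = 31424.11
-203.4 x + 348.8 y = 15528.82
Solving: x ≈ 96.503, y ≈ 100.796 km (keep extra digits for the depth step; rounded: 96.5, 100.8).
Then from the Site 1 sphere: z² = 183.65² − (x − 98.1)² − (y + 81.7)² with x = 96.503, y = 100.796, so z ≈ 20.493 ≈ 20.5 km.
Check against Site 4 (with the unrounded solution): distance 200.55 ≈ 200.55 km. ✓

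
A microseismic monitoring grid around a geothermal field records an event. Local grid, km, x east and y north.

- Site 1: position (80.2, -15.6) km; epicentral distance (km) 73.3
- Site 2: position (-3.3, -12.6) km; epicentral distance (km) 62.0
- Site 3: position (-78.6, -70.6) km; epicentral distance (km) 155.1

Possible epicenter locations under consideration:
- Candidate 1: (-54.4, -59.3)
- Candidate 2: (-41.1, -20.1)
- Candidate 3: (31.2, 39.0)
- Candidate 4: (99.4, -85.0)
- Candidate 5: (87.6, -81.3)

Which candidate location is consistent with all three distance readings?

For each candidate, compare |candidate − station| to the reported distance:
Candidate 1: residuals Site 1 68.2, Site 2 7.2, Site 3 128.4 → max 128.4 km
Candidate 2: residuals Site 1 48.1, Site 2 23.5, Site 3 92.2 → max 92.2 km
Candidate 3: residuals Site 1 0.1, Site 2 0.1, Site 3 0.0 → max 0.1 km
Candidate 4: residuals Site 1 1.3, Site 2 63.7, Site 3 23.5 → max 63.7 km
Candidate 5: residuals Site 1 7.2, Site 2 51.9, Site 3 11.4 → max 51.9 km
Only Candidate 3 has all residuals ≈ 0.

Candidate 3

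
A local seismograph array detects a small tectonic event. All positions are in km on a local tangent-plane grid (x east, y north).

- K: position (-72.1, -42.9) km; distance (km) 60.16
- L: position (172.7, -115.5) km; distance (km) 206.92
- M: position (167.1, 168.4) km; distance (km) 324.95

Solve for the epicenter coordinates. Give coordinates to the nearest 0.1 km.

Circle about each station: (x + 72.1)² + (y + 42.9)² = 60.16²; (x − 172.7)² + (y + 115.5)² = 206.92²; (x − 167.1)² + (y − 168.4)² = 324.95².
Subtracting the K equation from the L and M equations removes the quadratic terms:
489.6 x − 145.2 y = -3069.94
478.4 x + 422.6 y = -52731.13
Solving the 2×2 system: x ≈ -32.4, y ≈ -88.1 km.
Check against K (with the unrounded x, y): √((x + 72.1)²+(y + 42.9)²) = 60.16 ≈ 60.16 km. ✓

(-32.4, -88.1)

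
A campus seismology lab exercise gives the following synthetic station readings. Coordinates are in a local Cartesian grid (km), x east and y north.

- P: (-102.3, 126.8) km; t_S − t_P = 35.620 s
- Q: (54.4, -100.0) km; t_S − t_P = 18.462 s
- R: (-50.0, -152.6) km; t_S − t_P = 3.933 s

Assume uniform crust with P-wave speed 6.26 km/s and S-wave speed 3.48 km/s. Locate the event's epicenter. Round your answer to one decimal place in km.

x ≈ -80.8 km, y ≈ -151.5 km

Distance from S−P lag: d = Δt · v_P v_S / (v_P − v_S) = Δt · (6.26·3.48)/(6.26−3.48) ≈ 7.8363·Δt.
So d_P = 279.13, d_Q = 144.67, d_R = 30.82 km.
Circle about each station: (x + 102.3)² + (y − 126.8)² = 279.13²; (x − 54.4)² + (y + 100.0)² = 144.67²; (x + 50.0)² + (y + 152.6)² = 30.82².
Subtracting pairs of circle equations eliminates x²+y² and gives linear equations (the radical axes):
313.4 x − 453.6 y = 43399.98
104.6 x − 558.8 y = 76206.91
Solving the 2×2 system: x ≈ -80.8, y ≈ -151.5 km.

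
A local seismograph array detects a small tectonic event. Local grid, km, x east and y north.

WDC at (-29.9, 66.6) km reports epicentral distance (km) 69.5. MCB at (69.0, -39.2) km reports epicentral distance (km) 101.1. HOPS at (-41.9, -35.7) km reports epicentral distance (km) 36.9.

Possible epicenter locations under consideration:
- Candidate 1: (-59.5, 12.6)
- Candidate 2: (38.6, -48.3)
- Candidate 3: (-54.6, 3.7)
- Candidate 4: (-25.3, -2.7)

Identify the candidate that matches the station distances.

For each candidate, compare |candidate − station| to the reported distance:
Candidate 1: residuals WDC 7.9, MCB 37.4, HOPS 14.5 → max 37.4 km
Candidate 2: residuals WDC 64.3, MCB 69.4, HOPS 44.6 → max 69.4 km
Candidate 3: residuals WDC 1.9, MCB 29.7, HOPS 4.5 → max 29.7 km
Candidate 4: residuals WDC 0.0, MCB 0.0, HOPS 0.0 → max 0.0 km
Only Candidate 4 has all residuals ≈ 0.

Candidate 4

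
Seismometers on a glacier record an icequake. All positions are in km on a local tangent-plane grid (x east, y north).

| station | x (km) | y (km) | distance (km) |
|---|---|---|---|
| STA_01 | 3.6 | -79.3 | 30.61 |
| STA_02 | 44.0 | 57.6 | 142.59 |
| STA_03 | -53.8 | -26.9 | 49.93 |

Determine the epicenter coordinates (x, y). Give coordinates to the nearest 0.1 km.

x ≈ -24.6 km, y ≈ -67.4 km

Circle about each station: (x − 3.6)² + (y + 79.3)² = 30.61²; (x − 44.0)² + (y − 57.6)² = 142.59²; (x + 53.8)² + (y + 26.9)² = 49.93².
Subtracting the STA_01 equation from the STA_02 and STA_03 equations removes the quadratic terms:
80.8 x + 273.8 y = -20442.63
-114.8 x + 104.8 y = -4239.43
Solving the 2×2 system: x ≈ -24.6, y ≈ -67.4 km.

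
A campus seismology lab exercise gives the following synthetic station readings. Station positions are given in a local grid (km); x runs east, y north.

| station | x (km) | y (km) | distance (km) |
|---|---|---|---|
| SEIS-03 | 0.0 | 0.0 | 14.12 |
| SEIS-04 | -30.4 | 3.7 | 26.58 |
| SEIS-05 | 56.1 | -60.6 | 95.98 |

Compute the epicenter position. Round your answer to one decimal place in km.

Circle about each station: x² + y² = 14.12²; (x + 30.4)² + (y − 3.7)² = 26.58²; (x − 56.1)² + (y + 60.6)² = 95.98².
Subtracting pairs of circle equations eliminates x²+y² and gives linear equations (the radical axes):
-60.8 x + 7.4 y = 430.73
112.2 x − 121.2 y = -2193.22
Solving the 2×2 system: x ≈ -5.5, y ≈ 13.0 km.
Check against SEIS-03 (with the unrounded x, y): √(x²+y²) = 14.12 ≈ 14.12 km. ✓

(-5.5, 13.0)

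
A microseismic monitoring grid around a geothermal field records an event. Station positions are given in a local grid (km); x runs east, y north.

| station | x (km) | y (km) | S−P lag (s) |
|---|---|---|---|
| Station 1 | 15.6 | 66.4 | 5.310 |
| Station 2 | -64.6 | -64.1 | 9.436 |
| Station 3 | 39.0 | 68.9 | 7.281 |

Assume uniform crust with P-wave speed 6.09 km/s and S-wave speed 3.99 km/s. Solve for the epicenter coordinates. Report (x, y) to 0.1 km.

Distance from S−P lag: d = Δt · v_P v_S / (v_P − v_S) = Δt · (6.09·3.99)/(6.09−3.99) ≈ 11.5710·Δt.
So d_Station 1 = 61.44, d_Station 2 = 109.18, d_Station 3 = 84.25 km.
Circle about each station: (x − 15.6)² + (y − 66.4)² = 61.44²; (x + 64.6)² + (y + 64.1)² = 109.18²; (x − 39.0)² + (y − 68.9)² = 84.25².
Subtracting the Station 1 equation from the Station 2 and Station 3 equations removes the quadratic terms:
-160.4 x − 261.0 y = -4515.75
46.8 x + 5.0 y = -1707.30
Solving the 2×2 system: x ≈ -41.0, y ≈ 42.5 km.

x ≈ -41.0 km, y ≈ 42.5 km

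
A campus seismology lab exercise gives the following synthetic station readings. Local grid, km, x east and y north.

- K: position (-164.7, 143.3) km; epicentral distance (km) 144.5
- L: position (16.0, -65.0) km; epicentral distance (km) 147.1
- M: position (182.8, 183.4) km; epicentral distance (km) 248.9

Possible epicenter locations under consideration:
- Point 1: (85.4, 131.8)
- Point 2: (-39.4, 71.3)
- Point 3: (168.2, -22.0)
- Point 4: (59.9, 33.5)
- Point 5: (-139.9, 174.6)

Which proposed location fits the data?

For each candidate, compare |candidate − station| to the reported distance:
Point 1: residuals K 105.9, L 61.6, M 138.7 → max 138.7 km
Point 2: residuals K 0.0, L 0.0, M 0.0 → max 0.0 km
Point 3: residuals K 227.2, L 11.1, M 43.0 → max 227.2 km
Point 4: residuals K 105.5, L 39.3, M 55.1 → max 105.5 km
Point 5: residuals K 104.6, L 138.8, M 73.9 → max 138.8 km
Only Point 2 has all residuals ≈ 0.

Point 2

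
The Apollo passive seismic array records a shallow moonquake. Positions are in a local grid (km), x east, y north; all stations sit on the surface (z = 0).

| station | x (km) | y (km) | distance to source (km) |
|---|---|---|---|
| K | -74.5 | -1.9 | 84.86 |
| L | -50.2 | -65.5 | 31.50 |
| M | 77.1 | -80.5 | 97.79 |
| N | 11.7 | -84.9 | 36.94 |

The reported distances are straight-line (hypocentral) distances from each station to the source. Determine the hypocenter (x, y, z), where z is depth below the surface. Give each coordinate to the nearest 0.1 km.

x ≈ -19.4 km, y ≈ -66.1 km, depth ≈ 6.6 km

Each station gives a sphere (x−x_i)² + (y−y_i)² + z² = d_i² (stations at z=0).
Subtracting the K sphere from L and M: z² cancels, leaving linear equations in x and y:
48.6 x − 127.2 y = 7465.40
303.2 x − 157.2 y = 4509.14
Solving: x ≈ -19.400, y ≈ -66.103 km (keep extra digits for the depth step; rounded: -19.4, -66.1).
Then from the K sphere: z² = 84.86² − (x + 74.5)² − (y + 1.9)² with x = -19.400, y = -66.103, so z ≈ 6.571 ≈ 6.6 km.
Check against N (with the unrounded solution): distance 36.93 ≈ 36.94 km. ✓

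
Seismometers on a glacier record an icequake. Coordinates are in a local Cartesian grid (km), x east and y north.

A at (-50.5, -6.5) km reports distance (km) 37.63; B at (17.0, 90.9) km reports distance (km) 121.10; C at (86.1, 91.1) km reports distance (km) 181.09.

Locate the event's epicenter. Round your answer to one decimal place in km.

Circle about each station: (x + 50.5)² + (y + 6.5)² = 37.63²; (x − 17.0)² + (y − 90.9)² = 121.10²; (x − 86.1)² + (y − 91.1)² = 181.09².
Subtracting the A equation from the B and C equations removes the quadratic terms:
135.0 x + 194.8 y = -7289.88
273.2 x + 195.2 y = -18257.65
Solving the 2×2 system: x ≈ -79.4, y ≈ 17.6 km.

(-79.4, 17.6)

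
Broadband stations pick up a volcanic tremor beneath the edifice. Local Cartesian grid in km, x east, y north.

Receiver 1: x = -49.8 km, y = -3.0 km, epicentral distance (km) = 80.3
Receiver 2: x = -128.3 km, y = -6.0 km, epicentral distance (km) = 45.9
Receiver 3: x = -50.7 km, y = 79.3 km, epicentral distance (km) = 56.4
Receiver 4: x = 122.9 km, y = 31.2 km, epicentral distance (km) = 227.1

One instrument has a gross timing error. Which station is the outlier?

Solve using three stations at a time. Using Receiver 1, Receiver 3, Receiver 4 (subtract circle equations pairwise → linear system) gives (x, y) ≈ (-102.7, 57.4).
Distances from that point to each station vs reported:
  Receiver 1: calculated 80.3 vs reported 80.3 → residual 0.0 km
  Receiver 2: calculated 68.4 vs reported 45.9 → residual 22.5 km
  Receiver 3: calculated 56.4 vs reported 56.4 → residual 0.0 km
  Receiver 4: calculated 227.1 vs reported 227.1 → residual 0.0 km
Receiver 1, Receiver 3, Receiver 4 are mutually consistent (residuals ≈ 0); Receiver 2 is off by 22.5 km.

Receiver 2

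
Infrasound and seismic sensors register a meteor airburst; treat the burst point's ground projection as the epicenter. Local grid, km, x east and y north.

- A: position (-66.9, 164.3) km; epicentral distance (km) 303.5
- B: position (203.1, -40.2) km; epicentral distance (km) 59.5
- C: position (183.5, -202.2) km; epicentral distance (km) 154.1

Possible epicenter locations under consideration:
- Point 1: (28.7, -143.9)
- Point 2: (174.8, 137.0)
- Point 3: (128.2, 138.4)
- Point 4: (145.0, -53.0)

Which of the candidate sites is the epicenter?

For each candidate, compare |candidate − station| to the reported distance:
Point 1: residuals A 19.2, B 143.4, C 11.3 → max 143.4 km
Point 2: residuals A 60.3, B 119.9, C 185.2 → max 185.2 km
Point 3: residuals A 106.7, B 134.2, C 191.0 → max 191.0 km
Point 4: residuals A 0.0, B 0.0, C 0.0 → max 0.0 km
Only Point 4 has all residuals ≈ 0.

Point 4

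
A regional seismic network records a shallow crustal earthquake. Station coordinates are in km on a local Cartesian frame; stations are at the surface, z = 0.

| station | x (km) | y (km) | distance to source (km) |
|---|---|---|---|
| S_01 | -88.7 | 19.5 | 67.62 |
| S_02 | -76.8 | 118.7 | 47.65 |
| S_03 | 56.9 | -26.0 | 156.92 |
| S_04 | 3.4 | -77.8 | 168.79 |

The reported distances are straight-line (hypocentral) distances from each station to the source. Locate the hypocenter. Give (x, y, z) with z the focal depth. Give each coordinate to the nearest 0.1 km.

Each station gives a sphere (x−x_i)² + (y−y_i)² + z² = d_i² (stations at z=0).
Subtracting the S_01 sphere from S_02 and S_03: z² cancels, leaving linear equations in x and y:
23.8 x + 198.4 y = 14041.93
291.2 x − 91.0 y = -24385.75
Solving: x ≈ -59.398, y ≈ 77.901 km (keep extra digits for the depth step; rounded: -59.4, 77.9).
Then from the S_01 sphere: z² = 67.62² − (x + 88.7)² − (y − 19.5)² with x = -59.398, y = 77.901, so z ≈ 17.412 ≈ 17.4 km.
Check against S_04 (with the unrounded solution): distance 168.79 ≈ 168.79 km. ✓

x ≈ -59.4 km, y ≈ 77.9 km, depth ≈ 17.4 km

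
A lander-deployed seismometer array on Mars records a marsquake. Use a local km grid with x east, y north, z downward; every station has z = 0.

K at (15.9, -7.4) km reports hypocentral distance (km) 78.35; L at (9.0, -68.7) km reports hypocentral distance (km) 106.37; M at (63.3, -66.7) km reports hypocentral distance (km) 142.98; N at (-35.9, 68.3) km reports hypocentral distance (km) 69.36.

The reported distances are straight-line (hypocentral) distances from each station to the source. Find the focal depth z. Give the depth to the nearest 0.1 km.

Each station gives a sphere (x−x_i)² + (y−y_i)² + z² = d_i² (stations at z=0).
Subtracting the K sphere from L and M: z² cancels, leaving linear equations in x and y:
-13.8 x − 122.6 y = -682.73
94.8 x − 118.6 y = -6156.35
Solving: x ≈ -50.817, y ≈ 11.289 km (keep extra digits for the depth step; rounded: -50.8, 11.3).
Then from the K sphere: z² = 78.35² − (x − 15.9)² − (y + 7.4)² with x = -50.817, y = 11.289, so z ≈ 36.583 ≈ 36.6 km.
Check against N (with the unrounded solution): distance 69.36 ≈ 69.36 km. ✓

36.6 km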